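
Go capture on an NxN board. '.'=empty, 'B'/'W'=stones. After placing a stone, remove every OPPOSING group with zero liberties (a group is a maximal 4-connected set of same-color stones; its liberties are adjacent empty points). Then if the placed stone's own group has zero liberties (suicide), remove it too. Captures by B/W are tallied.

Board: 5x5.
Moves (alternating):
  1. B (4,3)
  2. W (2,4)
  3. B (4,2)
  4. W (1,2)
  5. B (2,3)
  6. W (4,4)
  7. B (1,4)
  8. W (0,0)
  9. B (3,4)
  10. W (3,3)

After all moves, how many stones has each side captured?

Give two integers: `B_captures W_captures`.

Move 1: B@(4,3) -> caps B=0 W=0
Move 2: W@(2,4) -> caps B=0 W=0
Move 3: B@(4,2) -> caps B=0 W=0
Move 4: W@(1,2) -> caps B=0 W=0
Move 5: B@(2,3) -> caps B=0 W=0
Move 6: W@(4,4) -> caps B=0 W=0
Move 7: B@(1,4) -> caps B=0 W=0
Move 8: W@(0,0) -> caps B=0 W=0
Move 9: B@(3,4) -> caps B=2 W=0
Move 10: W@(3,3) -> caps B=2 W=0

Answer: 2 0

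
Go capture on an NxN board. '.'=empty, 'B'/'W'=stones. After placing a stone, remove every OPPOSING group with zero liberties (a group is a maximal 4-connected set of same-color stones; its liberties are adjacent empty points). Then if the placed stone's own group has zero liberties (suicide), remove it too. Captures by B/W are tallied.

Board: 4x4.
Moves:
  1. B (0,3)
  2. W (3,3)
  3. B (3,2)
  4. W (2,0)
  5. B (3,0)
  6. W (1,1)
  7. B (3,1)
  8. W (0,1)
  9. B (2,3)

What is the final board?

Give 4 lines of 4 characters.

Answer: .W.B
.W..
W..B
BBB.

Derivation:
Move 1: B@(0,3) -> caps B=0 W=0
Move 2: W@(3,3) -> caps B=0 W=0
Move 3: B@(3,2) -> caps B=0 W=0
Move 4: W@(2,0) -> caps B=0 W=0
Move 5: B@(3,0) -> caps B=0 W=0
Move 6: W@(1,1) -> caps B=0 W=0
Move 7: B@(3,1) -> caps B=0 W=0
Move 8: W@(0,1) -> caps B=0 W=0
Move 9: B@(2,3) -> caps B=1 W=0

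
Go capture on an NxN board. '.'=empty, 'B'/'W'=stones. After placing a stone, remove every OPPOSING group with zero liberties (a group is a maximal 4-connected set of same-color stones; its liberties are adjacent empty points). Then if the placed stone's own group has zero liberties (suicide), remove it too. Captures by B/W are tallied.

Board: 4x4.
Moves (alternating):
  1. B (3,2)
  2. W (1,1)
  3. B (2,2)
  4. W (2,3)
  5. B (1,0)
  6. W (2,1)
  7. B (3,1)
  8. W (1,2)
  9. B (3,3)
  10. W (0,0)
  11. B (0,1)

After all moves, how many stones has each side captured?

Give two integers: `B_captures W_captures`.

Answer: 1 0

Derivation:
Move 1: B@(3,2) -> caps B=0 W=0
Move 2: W@(1,1) -> caps B=0 W=0
Move 3: B@(2,2) -> caps B=0 W=0
Move 4: W@(2,3) -> caps B=0 W=0
Move 5: B@(1,0) -> caps B=0 W=0
Move 6: W@(2,1) -> caps B=0 W=0
Move 7: B@(3,1) -> caps B=0 W=0
Move 8: W@(1,2) -> caps B=0 W=0
Move 9: B@(3,3) -> caps B=0 W=0
Move 10: W@(0,0) -> caps B=0 W=0
Move 11: B@(0,1) -> caps B=1 W=0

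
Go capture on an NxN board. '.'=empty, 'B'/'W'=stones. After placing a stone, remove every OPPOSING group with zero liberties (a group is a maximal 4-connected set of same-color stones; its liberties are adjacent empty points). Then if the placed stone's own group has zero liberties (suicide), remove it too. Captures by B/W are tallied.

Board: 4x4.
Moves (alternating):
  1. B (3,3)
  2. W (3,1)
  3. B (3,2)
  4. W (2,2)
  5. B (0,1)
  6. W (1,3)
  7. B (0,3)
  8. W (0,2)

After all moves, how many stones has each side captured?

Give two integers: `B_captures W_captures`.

Move 1: B@(3,3) -> caps B=0 W=0
Move 2: W@(3,1) -> caps B=0 W=0
Move 3: B@(3,2) -> caps B=0 W=0
Move 4: W@(2,2) -> caps B=0 W=0
Move 5: B@(0,1) -> caps B=0 W=0
Move 6: W@(1,3) -> caps B=0 W=0
Move 7: B@(0,3) -> caps B=0 W=0
Move 8: W@(0,2) -> caps B=0 W=1

Answer: 0 1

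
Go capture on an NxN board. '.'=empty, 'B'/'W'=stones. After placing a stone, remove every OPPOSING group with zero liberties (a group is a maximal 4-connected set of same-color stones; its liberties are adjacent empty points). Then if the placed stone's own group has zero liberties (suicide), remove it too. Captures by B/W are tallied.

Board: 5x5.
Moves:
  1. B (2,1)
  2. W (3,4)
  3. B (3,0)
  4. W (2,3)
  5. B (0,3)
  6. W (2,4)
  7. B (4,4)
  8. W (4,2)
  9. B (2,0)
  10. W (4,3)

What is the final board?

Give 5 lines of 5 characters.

Move 1: B@(2,1) -> caps B=0 W=0
Move 2: W@(3,4) -> caps B=0 W=0
Move 3: B@(3,0) -> caps B=0 W=0
Move 4: W@(2,3) -> caps B=0 W=0
Move 5: B@(0,3) -> caps B=0 W=0
Move 6: W@(2,4) -> caps B=0 W=0
Move 7: B@(4,4) -> caps B=0 W=0
Move 8: W@(4,2) -> caps B=0 W=0
Move 9: B@(2,0) -> caps B=0 W=0
Move 10: W@(4,3) -> caps B=0 W=1

Answer: ...B.
.....
BB.WW
B...W
..WW.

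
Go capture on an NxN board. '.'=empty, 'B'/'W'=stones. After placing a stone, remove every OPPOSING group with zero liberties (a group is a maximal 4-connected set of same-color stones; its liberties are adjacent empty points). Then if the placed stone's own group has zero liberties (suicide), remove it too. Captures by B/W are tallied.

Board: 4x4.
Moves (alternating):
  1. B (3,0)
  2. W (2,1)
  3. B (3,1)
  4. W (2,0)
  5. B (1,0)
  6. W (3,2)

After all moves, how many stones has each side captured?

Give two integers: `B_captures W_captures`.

Answer: 0 2

Derivation:
Move 1: B@(3,0) -> caps B=0 W=0
Move 2: W@(2,1) -> caps B=0 W=0
Move 3: B@(3,1) -> caps B=0 W=0
Move 4: W@(2,0) -> caps B=0 W=0
Move 5: B@(1,0) -> caps B=0 W=0
Move 6: W@(3,2) -> caps B=0 W=2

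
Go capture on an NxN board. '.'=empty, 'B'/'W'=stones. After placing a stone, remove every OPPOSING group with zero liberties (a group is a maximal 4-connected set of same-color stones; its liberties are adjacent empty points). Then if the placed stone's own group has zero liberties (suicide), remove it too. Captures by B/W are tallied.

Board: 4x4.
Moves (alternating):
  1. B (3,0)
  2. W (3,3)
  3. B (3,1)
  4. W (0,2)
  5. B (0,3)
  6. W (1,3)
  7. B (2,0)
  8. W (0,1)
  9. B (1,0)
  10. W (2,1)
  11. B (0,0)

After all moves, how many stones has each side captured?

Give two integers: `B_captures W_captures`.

Move 1: B@(3,0) -> caps B=0 W=0
Move 2: W@(3,3) -> caps B=0 W=0
Move 3: B@(3,1) -> caps B=0 W=0
Move 4: W@(0,2) -> caps B=0 W=0
Move 5: B@(0,3) -> caps B=0 W=0
Move 6: W@(1,3) -> caps B=0 W=1
Move 7: B@(2,0) -> caps B=0 W=1
Move 8: W@(0,1) -> caps B=0 W=1
Move 9: B@(1,0) -> caps B=0 W=1
Move 10: W@(2,1) -> caps B=0 W=1
Move 11: B@(0,0) -> caps B=0 W=1

Answer: 0 1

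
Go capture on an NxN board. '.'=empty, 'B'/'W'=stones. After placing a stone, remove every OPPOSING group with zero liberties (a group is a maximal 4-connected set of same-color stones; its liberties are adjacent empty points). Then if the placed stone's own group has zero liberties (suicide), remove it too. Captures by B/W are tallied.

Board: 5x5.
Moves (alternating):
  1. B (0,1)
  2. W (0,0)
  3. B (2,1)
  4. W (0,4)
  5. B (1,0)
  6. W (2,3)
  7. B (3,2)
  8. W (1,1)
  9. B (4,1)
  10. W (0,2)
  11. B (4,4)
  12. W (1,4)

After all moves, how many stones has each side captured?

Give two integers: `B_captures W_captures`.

Answer: 1 0

Derivation:
Move 1: B@(0,1) -> caps B=0 W=0
Move 2: W@(0,0) -> caps B=0 W=0
Move 3: B@(2,1) -> caps B=0 W=0
Move 4: W@(0,4) -> caps B=0 W=0
Move 5: B@(1,0) -> caps B=1 W=0
Move 6: W@(2,3) -> caps B=1 W=0
Move 7: B@(3,2) -> caps B=1 W=0
Move 8: W@(1,1) -> caps B=1 W=0
Move 9: B@(4,1) -> caps B=1 W=0
Move 10: W@(0,2) -> caps B=1 W=0
Move 11: B@(4,4) -> caps B=1 W=0
Move 12: W@(1,4) -> caps B=1 W=0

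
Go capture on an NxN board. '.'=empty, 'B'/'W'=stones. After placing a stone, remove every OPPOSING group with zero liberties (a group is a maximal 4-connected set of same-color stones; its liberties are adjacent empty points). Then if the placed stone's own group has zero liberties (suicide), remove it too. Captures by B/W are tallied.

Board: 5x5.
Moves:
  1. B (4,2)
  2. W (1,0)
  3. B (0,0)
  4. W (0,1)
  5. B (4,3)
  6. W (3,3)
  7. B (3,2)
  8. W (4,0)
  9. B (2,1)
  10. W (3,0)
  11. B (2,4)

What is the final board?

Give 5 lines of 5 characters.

Move 1: B@(4,2) -> caps B=0 W=0
Move 2: W@(1,0) -> caps B=0 W=0
Move 3: B@(0,0) -> caps B=0 W=0
Move 4: W@(0,1) -> caps B=0 W=1
Move 5: B@(4,3) -> caps B=0 W=1
Move 6: W@(3,3) -> caps B=0 W=1
Move 7: B@(3,2) -> caps B=0 W=1
Move 8: W@(4,0) -> caps B=0 W=1
Move 9: B@(2,1) -> caps B=0 W=1
Move 10: W@(3,0) -> caps B=0 W=1
Move 11: B@(2,4) -> caps B=0 W=1

Answer: .W...
W....
.B..B
W.BW.
W.BB.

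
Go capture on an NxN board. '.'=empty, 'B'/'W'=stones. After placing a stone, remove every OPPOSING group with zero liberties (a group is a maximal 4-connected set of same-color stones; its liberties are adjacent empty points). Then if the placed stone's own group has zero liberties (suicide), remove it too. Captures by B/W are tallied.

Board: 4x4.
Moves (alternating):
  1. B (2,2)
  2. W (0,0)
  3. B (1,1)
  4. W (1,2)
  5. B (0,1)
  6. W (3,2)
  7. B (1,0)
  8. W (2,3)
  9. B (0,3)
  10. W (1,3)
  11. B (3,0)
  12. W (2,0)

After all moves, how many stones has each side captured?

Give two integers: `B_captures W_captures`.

Answer: 1 0

Derivation:
Move 1: B@(2,2) -> caps B=0 W=0
Move 2: W@(0,0) -> caps B=0 W=0
Move 3: B@(1,1) -> caps B=0 W=0
Move 4: W@(1,2) -> caps B=0 W=0
Move 5: B@(0,1) -> caps B=0 W=0
Move 6: W@(3,2) -> caps B=0 W=0
Move 7: B@(1,0) -> caps B=1 W=0
Move 8: W@(2,3) -> caps B=1 W=0
Move 9: B@(0,3) -> caps B=1 W=0
Move 10: W@(1,3) -> caps B=1 W=0
Move 11: B@(3,0) -> caps B=1 W=0
Move 12: W@(2,0) -> caps B=1 W=0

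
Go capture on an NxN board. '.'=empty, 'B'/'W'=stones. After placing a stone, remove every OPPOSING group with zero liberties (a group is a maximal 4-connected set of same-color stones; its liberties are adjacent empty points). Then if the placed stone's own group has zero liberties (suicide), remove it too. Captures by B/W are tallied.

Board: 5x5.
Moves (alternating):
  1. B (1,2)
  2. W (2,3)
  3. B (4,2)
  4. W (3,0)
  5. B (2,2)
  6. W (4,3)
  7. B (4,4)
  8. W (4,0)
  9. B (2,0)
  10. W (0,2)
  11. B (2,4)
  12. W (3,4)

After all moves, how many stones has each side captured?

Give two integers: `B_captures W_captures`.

Answer: 0 1

Derivation:
Move 1: B@(1,2) -> caps B=0 W=0
Move 2: W@(2,3) -> caps B=0 W=0
Move 3: B@(4,2) -> caps B=0 W=0
Move 4: W@(3,0) -> caps B=0 W=0
Move 5: B@(2,2) -> caps B=0 W=0
Move 6: W@(4,3) -> caps B=0 W=0
Move 7: B@(4,4) -> caps B=0 W=0
Move 8: W@(4,0) -> caps B=0 W=0
Move 9: B@(2,0) -> caps B=0 W=0
Move 10: W@(0,2) -> caps B=0 W=0
Move 11: B@(2,4) -> caps B=0 W=0
Move 12: W@(3,4) -> caps B=0 W=1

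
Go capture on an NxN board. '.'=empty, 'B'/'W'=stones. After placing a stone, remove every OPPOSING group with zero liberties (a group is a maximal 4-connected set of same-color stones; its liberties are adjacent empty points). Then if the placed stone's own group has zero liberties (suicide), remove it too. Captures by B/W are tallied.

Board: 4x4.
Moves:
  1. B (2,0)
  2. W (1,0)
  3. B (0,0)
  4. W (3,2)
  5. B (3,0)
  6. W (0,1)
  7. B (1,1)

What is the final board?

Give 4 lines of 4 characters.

Answer: .W..
WB..
B...
B.W.

Derivation:
Move 1: B@(2,0) -> caps B=0 W=0
Move 2: W@(1,0) -> caps B=0 W=0
Move 3: B@(0,0) -> caps B=0 W=0
Move 4: W@(3,2) -> caps B=0 W=0
Move 5: B@(3,0) -> caps B=0 W=0
Move 6: W@(0,1) -> caps B=0 W=1
Move 7: B@(1,1) -> caps B=0 W=1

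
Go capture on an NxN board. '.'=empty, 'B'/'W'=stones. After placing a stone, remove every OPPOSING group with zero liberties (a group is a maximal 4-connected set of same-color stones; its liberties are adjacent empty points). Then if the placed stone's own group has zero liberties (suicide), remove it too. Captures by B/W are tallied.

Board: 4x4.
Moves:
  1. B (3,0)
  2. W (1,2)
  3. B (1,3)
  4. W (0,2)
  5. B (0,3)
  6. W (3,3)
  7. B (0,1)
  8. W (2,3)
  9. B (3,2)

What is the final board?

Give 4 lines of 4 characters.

Answer: .BW.
..W.
...W
B.BW

Derivation:
Move 1: B@(3,0) -> caps B=0 W=0
Move 2: W@(1,2) -> caps B=0 W=0
Move 3: B@(1,3) -> caps B=0 W=0
Move 4: W@(0,2) -> caps B=0 W=0
Move 5: B@(0,3) -> caps B=0 W=0
Move 6: W@(3,3) -> caps B=0 W=0
Move 7: B@(0,1) -> caps B=0 W=0
Move 8: W@(2,3) -> caps B=0 W=2
Move 9: B@(3,2) -> caps B=0 W=2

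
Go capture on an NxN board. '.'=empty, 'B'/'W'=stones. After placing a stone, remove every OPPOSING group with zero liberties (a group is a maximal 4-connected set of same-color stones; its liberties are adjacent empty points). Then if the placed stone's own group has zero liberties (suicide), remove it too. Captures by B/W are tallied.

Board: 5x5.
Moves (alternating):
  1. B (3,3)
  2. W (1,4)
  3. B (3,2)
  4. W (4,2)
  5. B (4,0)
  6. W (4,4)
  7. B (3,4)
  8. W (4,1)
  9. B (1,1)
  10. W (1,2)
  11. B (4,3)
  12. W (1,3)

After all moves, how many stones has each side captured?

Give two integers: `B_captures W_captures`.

Move 1: B@(3,3) -> caps B=0 W=0
Move 2: W@(1,4) -> caps B=0 W=0
Move 3: B@(3,2) -> caps B=0 W=0
Move 4: W@(4,2) -> caps B=0 W=0
Move 5: B@(4,0) -> caps B=0 W=0
Move 6: W@(4,4) -> caps B=0 W=0
Move 7: B@(3,4) -> caps B=0 W=0
Move 8: W@(4,1) -> caps B=0 W=0
Move 9: B@(1,1) -> caps B=0 W=0
Move 10: W@(1,2) -> caps B=0 W=0
Move 11: B@(4,3) -> caps B=1 W=0
Move 12: W@(1,3) -> caps B=1 W=0

Answer: 1 0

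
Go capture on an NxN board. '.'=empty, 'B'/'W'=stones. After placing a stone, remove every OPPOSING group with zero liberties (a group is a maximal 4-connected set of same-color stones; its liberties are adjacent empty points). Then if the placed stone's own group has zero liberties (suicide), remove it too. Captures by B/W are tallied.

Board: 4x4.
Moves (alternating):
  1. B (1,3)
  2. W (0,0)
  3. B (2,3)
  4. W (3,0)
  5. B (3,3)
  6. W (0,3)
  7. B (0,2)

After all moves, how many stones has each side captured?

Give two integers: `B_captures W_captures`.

Answer: 1 0

Derivation:
Move 1: B@(1,3) -> caps B=0 W=0
Move 2: W@(0,0) -> caps B=0 W=0
Move 3: B@(2,3) -> caps B=0 W=0
Move 4: W@(3,0) -> caps B=0 W=0
Move 5: B@(3,3) -> caps B=0 W=0
Move 6: W@(0,3) -> caps B=0 W=0
Move 7: B@(0,2) -> caps B=1 W=0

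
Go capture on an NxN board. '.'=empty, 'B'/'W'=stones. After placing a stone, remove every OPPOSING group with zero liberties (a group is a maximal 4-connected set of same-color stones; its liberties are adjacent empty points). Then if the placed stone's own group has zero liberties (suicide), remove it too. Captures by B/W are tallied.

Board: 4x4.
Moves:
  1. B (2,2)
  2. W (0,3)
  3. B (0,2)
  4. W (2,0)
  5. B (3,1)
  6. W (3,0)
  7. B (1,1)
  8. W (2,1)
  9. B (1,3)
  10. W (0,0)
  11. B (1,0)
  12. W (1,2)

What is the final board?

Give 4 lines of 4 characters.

Answer: W.B.
BB.B
..B.
.B..

Derivation:
Move 1: B@(2,2) -> caps B=0 W=0
Move 2: W@(0,3) -> caps B=0 W=0
Move 3: B@(0,2) -> caps B=0 W=0
Move 4: W@(2,0) -> caps B=0 W=0
Move 5: B@(3,1) -> caps B=0 W=0
Move 6: W@(3,0) -> caps B=0 W=0
Move 7: B@(1,1) -> caps B=0 W=0
Move 8: W@(2,1) -> caps B=0 W=0
Move 9: B@(1,3) -> caps B=1 W=0
Move 10: W@(0,0) -> caps B=1 W=0
Move 11: B@(1,0) -> caps B=4 W=0
Move 12: W@(1,2) -> caps B=4 W=0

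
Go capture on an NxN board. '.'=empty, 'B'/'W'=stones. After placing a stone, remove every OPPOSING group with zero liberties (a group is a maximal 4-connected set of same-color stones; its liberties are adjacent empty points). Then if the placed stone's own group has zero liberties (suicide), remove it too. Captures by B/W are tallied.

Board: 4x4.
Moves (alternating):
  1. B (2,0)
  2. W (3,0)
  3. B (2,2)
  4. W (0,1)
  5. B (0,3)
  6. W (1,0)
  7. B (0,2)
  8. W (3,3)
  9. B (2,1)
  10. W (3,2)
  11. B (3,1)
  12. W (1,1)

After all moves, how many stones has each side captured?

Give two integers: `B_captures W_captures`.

Move 1: B@(2,0) -> caps B=0 W=0
Move 2: W@(3,0) -> caps B=0 W=0
Move 3: B@(2,2) -> caps B=0 W=0
Move 4: W@(0,1) -> caps B=0 W=0
Move 5: B@(0,3) -> caps B=0 W=0
Move 6: W@(1,0) -> caps B=0 W=0
Move 7: B@(0,2) -> caps B=0 W=0
Move 8: W@(3,3) -> caps B=0 W=0
Move 9: B@(2,1) -> caps B=0 W=0
Move 10: W@(3,2) -> caps B=0 W=0
Move 11: B@(3,1) -> caps B=1 W=0
Move 12: W@(1,1) -> caps B=1 W=0

Answer: 1 0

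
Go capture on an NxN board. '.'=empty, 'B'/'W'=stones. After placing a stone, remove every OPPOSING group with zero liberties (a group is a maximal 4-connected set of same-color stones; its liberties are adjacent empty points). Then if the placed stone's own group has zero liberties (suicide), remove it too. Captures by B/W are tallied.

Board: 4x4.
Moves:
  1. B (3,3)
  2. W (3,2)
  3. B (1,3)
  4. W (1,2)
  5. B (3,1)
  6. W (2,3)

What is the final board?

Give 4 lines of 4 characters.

Move 1: B@(3,3) -> caps B=0 W=0
Move 2: W@(3,2) -> caps B=0 W=0
Move 3: B@(1,3) -> caps B=0 W=0
Move 4: W@(1,2) -> caps B=0 W=0
Move 5: B@(3,1) -> caps B=0 W=0
Move 6: W@(2,3) -> caps B=0 W=1

Answer: ....
..WB
...W
.BW.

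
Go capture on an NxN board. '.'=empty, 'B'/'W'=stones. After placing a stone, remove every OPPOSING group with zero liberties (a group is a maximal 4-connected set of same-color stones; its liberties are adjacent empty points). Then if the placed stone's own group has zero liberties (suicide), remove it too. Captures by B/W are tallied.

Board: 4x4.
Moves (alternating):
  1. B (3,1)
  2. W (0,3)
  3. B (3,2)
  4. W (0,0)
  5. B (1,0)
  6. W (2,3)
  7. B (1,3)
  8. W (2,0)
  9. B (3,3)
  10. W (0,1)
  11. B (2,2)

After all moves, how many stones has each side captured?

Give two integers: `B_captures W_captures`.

Move 1: B@(3,1) -> caps B=0 W=0
Move 2: W@(0,3) -> caps B=0 W=0
Move 3: B@(3,2) -> caps B=0 W=0
Move 4: W@(0,0) -> caps B=0 W=0
Move 5: B@(1,0) -> caps B=0 W=0
Move 6: W@(2,3) -> caps B=0 W=0
Move 7: B@(1,3) -> caps B=0 W=0
Move 8: W@(2,0) -> caps B=0 W=0
Move 9: B@(3,3) -> caps B=0 W=0
Move 10: W@(0,1) -> caps B=0 W=0
Move 11: B@(2,2) -> caps B=1 W=0

Answer: 1 0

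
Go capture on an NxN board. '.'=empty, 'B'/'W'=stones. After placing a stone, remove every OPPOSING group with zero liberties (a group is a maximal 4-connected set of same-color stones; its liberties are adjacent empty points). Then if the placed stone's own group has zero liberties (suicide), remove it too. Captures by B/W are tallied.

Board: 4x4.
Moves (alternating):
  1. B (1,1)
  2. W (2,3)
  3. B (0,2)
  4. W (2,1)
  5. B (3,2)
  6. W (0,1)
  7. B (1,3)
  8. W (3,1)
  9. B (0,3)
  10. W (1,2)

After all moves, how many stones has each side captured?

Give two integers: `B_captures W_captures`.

Move 1: B@(1,1) -> caps B=0 W=0
Move 2: W@(2,3) -> caps B=0 W=0
Move 3: B@(0,2) -> caps B=0 W=0
Move 4: W@(2,1) -> caps B=0 W=0
Move 5: B@(3,2) -> caps B=0 W=0
Move 6: W@(0,1) -> caps B=0 W=0
Move 7: B@(1,3) -> caps B=0 W=0
Move 8: W@(3,1) -> caps B=0 W=0
Move 9: B@(0,3) -> caps B=0 W=0
Move 10: W@(1,2) -> caps B=0 W=3

Answer: 0 3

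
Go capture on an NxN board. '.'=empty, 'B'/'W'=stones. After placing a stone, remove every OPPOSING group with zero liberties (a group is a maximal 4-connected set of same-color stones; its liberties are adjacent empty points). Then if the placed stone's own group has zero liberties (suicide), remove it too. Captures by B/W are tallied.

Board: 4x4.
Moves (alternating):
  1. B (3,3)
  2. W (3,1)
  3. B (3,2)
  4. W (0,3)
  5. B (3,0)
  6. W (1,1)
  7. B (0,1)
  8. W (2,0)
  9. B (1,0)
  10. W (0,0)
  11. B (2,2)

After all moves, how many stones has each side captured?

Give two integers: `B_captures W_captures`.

Answer: 0 2

Derivation:
Move 1: B@(3,3) -> caps B=0 W=0
Move 2: W@(3,1) -> caps B=0 W=0
Move 3: B@(3,2) -> caps B=0 W=0
Move 4: W@(0,3) -> caps B=0 W=0
Move 5: B@(3,0) -> caps B=0 W=0
Move 6: W@(1,1) -> caps B=0 W=0
Move 7: B@(0,1) -> caps B=0 W=0
Move 8: W@(2,0) -> caps B=0 W=1
Move 9: B@(1,0) -> caps B=0 W=1
Move 10: W@(0,0) -> caps B=0 W=2
Move 11: B@(2,2) -> caps B=0 W=2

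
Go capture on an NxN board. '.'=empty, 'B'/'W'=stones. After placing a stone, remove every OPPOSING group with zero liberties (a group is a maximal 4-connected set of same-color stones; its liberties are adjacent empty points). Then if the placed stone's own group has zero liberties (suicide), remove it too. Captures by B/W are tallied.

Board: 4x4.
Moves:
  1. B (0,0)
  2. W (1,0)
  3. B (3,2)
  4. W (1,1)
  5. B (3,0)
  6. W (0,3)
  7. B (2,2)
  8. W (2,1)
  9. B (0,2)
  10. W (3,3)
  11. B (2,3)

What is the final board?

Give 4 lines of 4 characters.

Answer: B.BW
WW..
.WBB
B.B.

Derivation:
Move 1: B@(0,0) -> caps B=0 W=0
Move 2: W@(1,0) -> caps B=0 W=0
Move 3: B@(3,2) -> caps B=0 W=0
Move 4: W@(1,1) -> caps B=0 W=0
Move 5: B@(3,0) -> caps B=0 W=0
Move 6: W@(0,3) -> caps B=0 W=0
Move 7: B@(2,2) -> caps B=0 W=0
Move 8: W@(2,1) -> caps B=0 W=0
Move 9: B@(0,2) -> caps B=0 W=0
Move 10: W@(3,3) -> caps B=0 W=0
Move 11: B@(2,3) -> caps B=1 W=0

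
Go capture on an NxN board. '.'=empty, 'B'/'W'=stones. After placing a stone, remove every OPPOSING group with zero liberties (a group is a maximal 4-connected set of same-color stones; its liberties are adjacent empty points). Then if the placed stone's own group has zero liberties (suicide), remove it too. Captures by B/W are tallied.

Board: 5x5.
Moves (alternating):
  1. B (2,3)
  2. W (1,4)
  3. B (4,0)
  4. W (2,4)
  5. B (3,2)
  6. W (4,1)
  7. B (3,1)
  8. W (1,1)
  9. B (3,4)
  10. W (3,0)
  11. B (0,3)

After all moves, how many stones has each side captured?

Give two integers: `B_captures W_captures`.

Answer: 0 1

Derivation:
Move 1: B@(2,3) -> caps B=0 W=0
Move 2: W@(1,4) -> caps B=0 W=0
Move 3: B@(4,0) -> caps B=0 W=0
Move 4: W@(2,4) -> caps B=0 W=0
Move 5: B@(3,2) -> caps B=0 W=0
Move 6: W@(4,1) -> caps B=0 W=0
Move 7: B@(3,1) -> caps B=0 W=0
Move 8: W@(1,1) -> caps B=0 W=0
Move 9: B@(3,4) -> caps B=0 W=0
Move 10: W@(3,0) -> caps B=0 W=1
Move 11: B@(0,3) -> caps B=0 W=1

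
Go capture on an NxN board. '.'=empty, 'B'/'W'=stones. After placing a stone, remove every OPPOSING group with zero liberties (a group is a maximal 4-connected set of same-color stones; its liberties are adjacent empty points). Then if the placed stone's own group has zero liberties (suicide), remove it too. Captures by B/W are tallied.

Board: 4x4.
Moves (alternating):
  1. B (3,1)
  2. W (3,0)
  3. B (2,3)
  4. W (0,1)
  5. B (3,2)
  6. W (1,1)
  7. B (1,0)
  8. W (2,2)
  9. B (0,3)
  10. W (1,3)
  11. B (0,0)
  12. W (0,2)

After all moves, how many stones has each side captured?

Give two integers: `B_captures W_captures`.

Answer: 0 1

Derivation:
Move 1: B@(3,1) -> caps B=0 W=0
Move 2: W@(3,0) -> caps B=0 W=0
Move 3: B@(2,3) -> caps B=0 W=0
Move 4: W@(0,1) -> caps B=0 W=0
Move 5: B@(3,2) -> caps B=0 W=0
Move 6: W@(1,1) -> caps B=0 W=0
Move 7: B@(1,0) -> caps B=0 W=0
Move 8: W@(2,2) -> caps B=0 W=0
Move 9: B@(0,3) -> caps B=0 W=0
Move 10: W@(1,3) -> caps B=0 W=0
Move 11: B@(0,0) -> caps B=0 W=0
Move 12: W@(0,2) -> caps B=0 W=1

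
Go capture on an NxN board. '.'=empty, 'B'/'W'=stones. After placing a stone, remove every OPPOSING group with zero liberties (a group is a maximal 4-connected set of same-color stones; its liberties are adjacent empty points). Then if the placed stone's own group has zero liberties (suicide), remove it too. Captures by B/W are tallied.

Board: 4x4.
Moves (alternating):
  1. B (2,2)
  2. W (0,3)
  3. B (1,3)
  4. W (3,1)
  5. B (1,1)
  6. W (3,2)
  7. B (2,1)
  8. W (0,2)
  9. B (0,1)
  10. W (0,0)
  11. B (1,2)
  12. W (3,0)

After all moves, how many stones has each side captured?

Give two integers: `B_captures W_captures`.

Answer: 2 0

Derivation:
Move 1: B@(2,2) -> caps B=0 W=0
Move 2: W@(0,3) -> caps B=0 W=0
Move 3: B@(1,3) -> caps B=0 W=0
Move 4: W@(3,1) -> caps B=0 W=0
Move 5: B@(1,1) -> caps B=0 W=0
Move 6: W@(3,2) -> caps B=0 W=0
Move 7: B@(2,1) -> caps B=0 W=0
Move 8: W@(0,2) -> caps B=0 W=0
Move 9: B@(0,1) -> caps B=0 W=0
Move 10: W@(0,0) -> caps B=0 W=0
Move 11: B@(1,2) -> caps B=2 W=0
Move 12: W@(3,0) -> caps B=2 W=0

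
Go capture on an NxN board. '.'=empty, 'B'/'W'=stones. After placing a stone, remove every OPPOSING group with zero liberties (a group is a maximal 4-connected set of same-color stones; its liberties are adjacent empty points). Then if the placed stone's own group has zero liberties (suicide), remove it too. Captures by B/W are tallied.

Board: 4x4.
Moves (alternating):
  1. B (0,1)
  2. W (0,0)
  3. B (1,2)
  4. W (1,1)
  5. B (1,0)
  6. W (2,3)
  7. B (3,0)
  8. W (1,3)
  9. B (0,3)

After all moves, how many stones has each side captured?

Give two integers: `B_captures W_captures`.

Answer: 1 0

Derivation:
Move 1: B@(0,1) -> caps B=0 W=0
Move 2: W@(0,0) -> caps B=0 W=0
Move 3: B@(1,2) -> caps B=0 W=0
Move 4: W@(1,1) -> caps B=0 W=0
Move 5: B@(1,0) -> caps B=1 W=0
Move 6: W@(2,3) -> caps B=1 W=0
Move 7: B@(3,0) -> caps B=1 W=0
Move 8: W@(1,3) -> caps B=1 W=0
Move 9: B@(0,3) -> caps B=1 W=0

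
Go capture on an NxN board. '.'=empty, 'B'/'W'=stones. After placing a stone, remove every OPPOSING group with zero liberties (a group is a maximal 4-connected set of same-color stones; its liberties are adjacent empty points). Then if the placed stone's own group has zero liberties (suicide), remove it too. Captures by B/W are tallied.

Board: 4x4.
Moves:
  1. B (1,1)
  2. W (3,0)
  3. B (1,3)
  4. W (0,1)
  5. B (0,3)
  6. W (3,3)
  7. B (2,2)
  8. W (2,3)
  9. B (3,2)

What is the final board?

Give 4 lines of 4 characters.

Answer: .W.B
.B.B
..B.
W.B.

Derivation:
Move 1: B@(1,1) -> caps B=0 W=0
Move 2: W@(3,0) -> caps B=0 W=0
Move 3: B@(1,3) -> caps B=0 W=0
Move 4: W@(0,1) -> caps B=0 W=0
Move 5: B@(0,3) -> caps B=0 W=0
Move 6: W@(3,3) -> caps B=0 W=0
Move 7: B@(2,2) -> caps B=0 W=0
Move 8: W@(2,3) -> caps B=0 W=0
Move 9: B@(3,2) -> caps B=2 W=0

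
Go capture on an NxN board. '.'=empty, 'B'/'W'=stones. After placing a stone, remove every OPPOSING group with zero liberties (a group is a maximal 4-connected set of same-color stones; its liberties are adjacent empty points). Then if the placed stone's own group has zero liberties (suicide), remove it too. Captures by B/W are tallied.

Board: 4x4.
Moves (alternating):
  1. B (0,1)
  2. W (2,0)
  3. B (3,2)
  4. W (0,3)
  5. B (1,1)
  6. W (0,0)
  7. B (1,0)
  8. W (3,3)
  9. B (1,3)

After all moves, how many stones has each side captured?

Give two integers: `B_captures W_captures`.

Answer: 1 0

Derivation:
Move 1: B@(0,1) -> caps B=0 W=0
Move 2: W@(2,0) -> caps B=0 W=0
Move 3: B@(3,2) -> caps B=0 W=0
Move 4: W@(0,3) -> caps B=0 W=0
Move 5: B@(1,1) -> caps B=0 W=0
Move 6: W@(0,0) -> caps B=0 W=0
Move 7: B@(1,0) -> caps B=1 W=0
Move 8: W@(3,3) -> caps B=1 W=0
Move 9: B@(1,3) -> caps B=1 W=0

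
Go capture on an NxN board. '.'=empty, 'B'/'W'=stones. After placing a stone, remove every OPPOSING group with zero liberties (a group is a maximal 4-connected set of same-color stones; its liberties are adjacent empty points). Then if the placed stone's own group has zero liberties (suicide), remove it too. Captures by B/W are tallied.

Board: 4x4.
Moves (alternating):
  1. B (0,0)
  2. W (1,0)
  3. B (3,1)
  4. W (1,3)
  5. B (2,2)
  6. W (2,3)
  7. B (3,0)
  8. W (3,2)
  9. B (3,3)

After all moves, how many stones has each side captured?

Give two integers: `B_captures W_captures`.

Answer: 1 0

Derivation:
Move 1: B@(0,0) -> caps B=0 W=0
Move 2: W@(1,0) -> caps B=0 W=0
Move 3: B@(3,1) -> caps B=0 W=0
Move 4: W@(1,3) -> caps B=0 W=0
Move 5: B@(2,2) -> caps B=0 W=0
Move 6: W@(2,3) -> caps B=0 W=0
Move 7: B@(3,0) -> caps B=0 W=0
Move 8: W@(3,2) -> caps B=0 W=0
Move 9: B@(3,3) -> caps B=1 W=0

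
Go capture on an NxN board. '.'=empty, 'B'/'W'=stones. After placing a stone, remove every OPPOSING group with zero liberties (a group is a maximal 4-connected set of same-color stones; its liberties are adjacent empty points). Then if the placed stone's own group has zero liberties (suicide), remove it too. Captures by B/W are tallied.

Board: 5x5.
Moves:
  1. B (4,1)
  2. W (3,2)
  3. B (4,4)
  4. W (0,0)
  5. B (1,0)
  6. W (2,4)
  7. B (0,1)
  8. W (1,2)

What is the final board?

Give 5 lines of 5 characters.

Move 1: B@(4,1) -> caps B=0 W=0
Move 2: W@(3,2) -> caps B=0 W=0
Move 3: B@(4,4) -> caps B=0 W=0
Move 4: W@(0,0) -> caps B=0 W=0
Move 5: B@(1,0) -> caps B=0 W=0
Move 6: W@(2,4) -> caps B=0 W=0
Move 7: B@(0,1) -> caps B=1 W=0
Move 8: W@(1,2) -> caps B=1 W=0

Answer: .B...
B.W..
....W
..W..
.B..B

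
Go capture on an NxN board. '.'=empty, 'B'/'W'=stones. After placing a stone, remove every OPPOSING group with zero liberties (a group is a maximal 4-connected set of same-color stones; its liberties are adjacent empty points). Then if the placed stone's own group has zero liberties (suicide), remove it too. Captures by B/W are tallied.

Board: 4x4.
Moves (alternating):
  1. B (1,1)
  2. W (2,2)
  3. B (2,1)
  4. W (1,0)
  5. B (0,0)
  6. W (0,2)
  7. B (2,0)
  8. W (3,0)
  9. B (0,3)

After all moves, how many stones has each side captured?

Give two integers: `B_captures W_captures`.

Answer: 1 0

Derivation:
Move 1: B@(1,1) -> caps B=0 W=0
Move 2: W@(2,2) -> caps B=0 W=0
Move 3: B@(2,1) -> caps B=0 W=0
Move 4: W@(1,0) -> caps B=0 W=0
Move 5: B@(0,0) -> caps B=0 W=0
Move 6: W@(0,2) -> caps B=0 W=0
Move 7: B@(2,0) -> caps B=1 W=0
Move 8: W@(3,0) -> caps B=1 W=0
Move 9: B@(0,3) -> caps B=1 W=0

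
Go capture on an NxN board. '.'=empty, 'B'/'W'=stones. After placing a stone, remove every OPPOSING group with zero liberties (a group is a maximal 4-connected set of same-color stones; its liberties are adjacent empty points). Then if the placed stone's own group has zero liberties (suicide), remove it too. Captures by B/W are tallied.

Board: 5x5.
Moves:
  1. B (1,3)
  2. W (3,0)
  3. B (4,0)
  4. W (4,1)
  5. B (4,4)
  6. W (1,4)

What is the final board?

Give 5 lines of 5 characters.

Move 1: B@(1,3) -> caps B=0 W=0
Move 2: W@(3,0) -> caps B=0 W=0
Move 3: B@(4,0) -> caps B=0 W=0
Move 4: W@(4,1) -> caps B=0 W=1
Move 5: B@(4,4) -> caps B=0 W=1
Move 6: W@(1,4) -> caps B=0 W=1

Answer: .....
...BW
.....
W....
.W..B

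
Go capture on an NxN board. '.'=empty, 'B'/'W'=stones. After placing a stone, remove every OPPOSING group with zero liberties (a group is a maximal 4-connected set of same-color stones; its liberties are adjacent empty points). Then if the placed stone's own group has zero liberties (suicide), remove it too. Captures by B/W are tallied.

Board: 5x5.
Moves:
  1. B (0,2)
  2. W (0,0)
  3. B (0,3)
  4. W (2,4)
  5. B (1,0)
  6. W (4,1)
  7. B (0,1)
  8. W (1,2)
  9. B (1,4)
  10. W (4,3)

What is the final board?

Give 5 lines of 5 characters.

Answer: .BBB.
B.W.B
....W
.....
.W.W.

Derivation:
Move 1: B@(0,2) -> caps B=0 W=0
Move 2: W@(0,0) -> caps B=0 W=0
Move 3: B@(0,3) -> caps B=0 W=0
Move 4: W@(2,4) -> caps B=0 W=0
Move 5: B@(1,0) -> caps B=0 W=0
Move 6: W@(4,1) -> caps B=0 W=0
Move 7: B@(0,1) -> caps B=1 W=0
Move 8: W@(1,2) -> caps B=1 W=0
Move 9: B@(1,4) -> caps B=1 W=0
Move 10: W@(4,3) -> caps B=1 W=0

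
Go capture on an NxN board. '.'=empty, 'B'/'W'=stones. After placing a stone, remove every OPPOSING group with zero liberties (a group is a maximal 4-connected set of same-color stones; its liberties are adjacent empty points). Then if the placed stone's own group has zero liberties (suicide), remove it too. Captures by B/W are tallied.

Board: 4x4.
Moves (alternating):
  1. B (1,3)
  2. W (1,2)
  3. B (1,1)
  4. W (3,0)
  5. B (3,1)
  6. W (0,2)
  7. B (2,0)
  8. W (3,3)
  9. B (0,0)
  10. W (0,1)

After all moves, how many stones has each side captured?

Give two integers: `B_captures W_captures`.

Move 1: B@(1,3) -> caps B=0 W=0
Move 2: W@(1,2) -> caps B=0 W=0
Move 3: B@(1,1) -> caps B=0 W=0
Move 4: W@(3,0) -> caps B=0 W=0
Move 5: B@(3,1) -> caps B=0 W=0
Move 6: W@(0,2) -> caps B=0 W=0
Move 7: B@(2,0) -> caps B=1 W=0
Move 8: W@(3,3) -> caps B=1 W=0
Move 9: B@(0,0) -> caps B=1 W=0
Move 10: W@(0,1) -> caps B=1 W=0

Answer: 1 0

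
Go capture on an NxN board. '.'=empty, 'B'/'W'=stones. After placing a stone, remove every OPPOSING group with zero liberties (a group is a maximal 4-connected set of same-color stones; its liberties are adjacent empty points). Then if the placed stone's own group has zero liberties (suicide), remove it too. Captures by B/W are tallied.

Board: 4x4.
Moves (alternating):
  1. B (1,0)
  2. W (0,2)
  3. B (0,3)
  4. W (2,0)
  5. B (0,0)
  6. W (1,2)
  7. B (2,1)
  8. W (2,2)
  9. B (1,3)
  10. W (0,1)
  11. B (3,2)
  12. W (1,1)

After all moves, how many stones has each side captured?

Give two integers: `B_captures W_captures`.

Answer: 0 2

Derivation:
Move 1: B@(1,0) -> caps B=0 W=0
Move 2: W@(0,2) -> caps B=0 W=0
Move 3: B@(0,3) -> caps B=0 W=0
Move 4: W@(2,0) -> caps B=0 W=0
Move 5: B@(0,0) -> caps B=0 W=0
Move 6: W@(1,2) -> caps B=0 W=0
Move 7: B@(2,1) -> caps B=0 W=0
Move 8: W@(2,2) -> caps B=0 W=0
Move 9: B@(1,3) -> caps B=0 W=0
Move 10: W@(0,1) -> caps B=0 W=0
Move 11: B@(3,2) -> caps B=0 W=0
Move 12: W@(1,1) -> caps B=0 W=2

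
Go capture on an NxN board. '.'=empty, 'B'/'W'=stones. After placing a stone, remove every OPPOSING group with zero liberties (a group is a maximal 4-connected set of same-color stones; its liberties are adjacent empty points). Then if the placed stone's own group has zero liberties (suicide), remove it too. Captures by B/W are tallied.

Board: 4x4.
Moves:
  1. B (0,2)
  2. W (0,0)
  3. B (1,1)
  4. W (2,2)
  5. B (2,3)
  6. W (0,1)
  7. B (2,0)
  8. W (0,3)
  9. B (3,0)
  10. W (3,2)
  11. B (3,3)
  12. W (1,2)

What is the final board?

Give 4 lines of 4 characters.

Move 1: B@(0,2) -> caps B=0 W=0
Move 2: W@(0,0) -> caps B=0 W=0
Move 3: B@(1,1) -> caps B=0 W=0
Move 4: W@(2,2) -> caps B=0 W=0
Move 5: B@(2,3) -> caps B=0 W=0
Move 6: W@(0,1) -> caps B=0 W=0
Move 7: B@(2,0) -> caps B=0 W=0
Move 8: W@(0,3) -> caps B=0 W=0
Move 9: B@(3,0) -> caps B=0 W=0
Move 10: W@(3,2) -> caps B=0 W=0
Move 11: B@(3,3) -> caps B=0 W=0
Move 12: W@(1,2) -> caps B=0 W=1

Answer: WW.W
.BW.
B.WB
B.WB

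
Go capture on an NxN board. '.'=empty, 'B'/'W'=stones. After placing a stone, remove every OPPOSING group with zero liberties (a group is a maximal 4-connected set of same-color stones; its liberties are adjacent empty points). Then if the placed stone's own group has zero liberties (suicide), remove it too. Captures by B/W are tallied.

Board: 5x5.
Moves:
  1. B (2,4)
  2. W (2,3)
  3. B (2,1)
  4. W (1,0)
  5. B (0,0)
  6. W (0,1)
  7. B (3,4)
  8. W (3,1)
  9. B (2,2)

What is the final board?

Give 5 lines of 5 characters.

Move 1: B@(2,4) -> caps B=0 W=0
Move 2: W@(2,3) -> caps B=0 W=0
Move 3: B@(2,1) -> caps B=0 W=0
Move 4: W@(1,0) -> caps B=0 W=0
Move 5: B@(0,0) -> caps B=0 W=0
Move 6: W@(0,1) -> caps B=0 W=1
Move 7: B@(3,4) -> caps B=0 W=1
Move 8: W@(3,1) -> caps B=0 W=1
Move 9: B@(2,2) -> caps B=0 W=1

Answer: .W...
W....
.BBWB
.W..B
.....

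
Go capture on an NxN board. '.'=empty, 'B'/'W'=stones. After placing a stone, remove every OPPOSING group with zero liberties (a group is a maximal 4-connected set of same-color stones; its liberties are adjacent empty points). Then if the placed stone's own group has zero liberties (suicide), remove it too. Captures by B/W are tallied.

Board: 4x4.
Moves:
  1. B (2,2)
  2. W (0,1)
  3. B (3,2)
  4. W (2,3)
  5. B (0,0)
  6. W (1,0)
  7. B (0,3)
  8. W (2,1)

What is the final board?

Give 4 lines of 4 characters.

Answer: .W.B
W...
.WBW
..B.

Derivation:
Move 1: B@(2,2) -> caps B=0 W=0
Move 2: W@(0,1) -> caps B=0 W=0
Move 3: B@(3,2) -> caps B=0 W=0
Move 4: W@(2,3) -> caps B=0 W=0
Move 5: B@(0,0) -> caps B=0 W=0
Move 6: W@(1,0) -> caps B=0 W=1
Move 7: B@(0,3) -> caps B=0 W=1
Move 8: W@(2,1) -> caps B=0 W=1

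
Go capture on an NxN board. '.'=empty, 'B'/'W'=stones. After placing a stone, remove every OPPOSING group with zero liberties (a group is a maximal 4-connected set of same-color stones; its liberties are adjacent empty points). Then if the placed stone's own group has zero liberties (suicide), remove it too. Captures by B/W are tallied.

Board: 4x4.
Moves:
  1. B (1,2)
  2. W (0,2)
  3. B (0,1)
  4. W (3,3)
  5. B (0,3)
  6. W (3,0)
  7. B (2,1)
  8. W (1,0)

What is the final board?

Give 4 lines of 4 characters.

Move 1: B@(1,2) -> caps B=0 W=0
Move 2: W@(0,2) -> caps B=0 W=0
Move 3: B@(0,1) -> caps B=0 W=0
Move 4: W@(3,3) -> caps B=0 W=0
Move 5: B@(0,3) -> caps B=1 W=0
Move 6: W@(3,0) -> caps B=1 W=0
Move 7: B@(2,1) -> caps B=1 W=0
Move 8: W@(1,0) -> caps B=1 W=0

Answer: .B.B
W.B.
.B..
W..W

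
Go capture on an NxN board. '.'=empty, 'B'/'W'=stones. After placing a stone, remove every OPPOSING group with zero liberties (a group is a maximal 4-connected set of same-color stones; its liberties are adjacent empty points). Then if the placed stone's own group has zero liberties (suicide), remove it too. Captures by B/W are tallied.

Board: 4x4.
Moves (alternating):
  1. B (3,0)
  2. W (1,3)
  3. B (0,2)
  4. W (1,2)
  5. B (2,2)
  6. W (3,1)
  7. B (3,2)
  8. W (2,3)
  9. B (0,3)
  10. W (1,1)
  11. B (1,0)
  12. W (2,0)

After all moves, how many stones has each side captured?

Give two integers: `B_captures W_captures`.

Move 1: B@(3,0) -> caps B=0 W=0
Move 2: W@(1,3) -> caps B=0 W=0
Move 3: B@(0,2) -> caps B=0 W=0
Move 4: W@(1,2) -> caps B=0 W=0
Move 5: B@(2,2) -> caps B=0 W=0
Move 6: W@(3,1) -> caps B=0 W=0
Move 7: B@(3,2) -> caps B=0 W=0
Move 8: W@(2,3) -> caps B=0 W=0
Move 9: B@(0,3) -> caps B=0 W=0
Move 10: W@(1,1) -> caps B=0 W=0
Move 11: B@(1,0) -> caps B=0 W=0
Move 12: W@(2,0) -> caps B=0 W=1

Answer: 0 1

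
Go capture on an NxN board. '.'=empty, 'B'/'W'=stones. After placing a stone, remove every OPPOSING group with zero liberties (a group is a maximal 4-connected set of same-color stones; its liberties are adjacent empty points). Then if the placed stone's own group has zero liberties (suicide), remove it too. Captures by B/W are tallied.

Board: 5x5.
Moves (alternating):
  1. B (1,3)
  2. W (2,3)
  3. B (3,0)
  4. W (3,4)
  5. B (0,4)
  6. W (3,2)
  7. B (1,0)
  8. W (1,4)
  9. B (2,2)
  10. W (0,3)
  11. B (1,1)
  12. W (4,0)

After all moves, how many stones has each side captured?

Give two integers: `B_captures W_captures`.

Answer: 0 1

Derivation:
Move 1: B@(1,3) -> caps B=0 W=0
Move 2: W@(2,3) -> caps B=0 W=0
Move 3: B@(3,0) -> caps B=0 W=0
Move 4: W@(3,4) -> caps B=0 W=0
Move 5: B@(0,4) -> caps B=0 W=0
Move 6: W@(3,2) -> caps B=0 W=0
Move 7: B@(1,0) -> caps B=0 W=0
Move 8: W@(1,4) -> caps B=0 W=0
Move 9: B@(2,2) -> caps B=0 W=0
Move 10: W@(0,3) -> caps B=0 W=1
Move 11: B@(1,1) -> caps B=0 W=1
Move 12: W@(4,0) -> caps B=0 W=1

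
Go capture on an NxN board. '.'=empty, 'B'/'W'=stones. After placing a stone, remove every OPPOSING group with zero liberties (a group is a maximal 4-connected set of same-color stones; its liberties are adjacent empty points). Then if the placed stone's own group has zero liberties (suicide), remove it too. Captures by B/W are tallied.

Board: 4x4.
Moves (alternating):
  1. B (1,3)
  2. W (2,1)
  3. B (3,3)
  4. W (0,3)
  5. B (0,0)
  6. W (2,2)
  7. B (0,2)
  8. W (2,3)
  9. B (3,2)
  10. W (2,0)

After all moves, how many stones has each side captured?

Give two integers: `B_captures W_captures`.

Move 1: B@(1,3) -> caps B=0 W=0
Move 2: W@(2,1) -> caps B=0 W=0
Move 3: B@(3,3) -> caps B=0 W=0
Move 4: W@(0,3) -> caps B=0 W=0
Move 5: B@(0,0) -> caps B=0 W=0
Move 6: W@(2,2) -> caps B=0 W=0
Move 7: B@(0,2) -> caps B=1 W=0
Move 8: W@(2,3) -> caps B=1 W=0
Move 9: B@(3,2) -> caps B=1 W=0
Move 10: W@(2,0) -> caps B=1 W=0

Answer: 1 0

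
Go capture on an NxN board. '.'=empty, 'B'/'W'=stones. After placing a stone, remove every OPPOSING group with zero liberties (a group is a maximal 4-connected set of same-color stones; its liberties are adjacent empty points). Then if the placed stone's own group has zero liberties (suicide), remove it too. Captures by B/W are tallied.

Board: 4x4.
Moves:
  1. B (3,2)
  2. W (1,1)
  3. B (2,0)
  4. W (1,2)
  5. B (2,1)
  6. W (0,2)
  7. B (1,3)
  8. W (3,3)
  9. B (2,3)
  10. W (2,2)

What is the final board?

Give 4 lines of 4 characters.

Answer: ..W.
.WWB
BBWB
..B.

Derivation:
Move 1: B@(3,2) -> caps B=0 W=0
Move 2: W@(1,1) -> caps B=0 W=0
Move 3: B@(2,0) -> caps B=0 W=0
Move 4: W@(1,2) -> caps B=0 W=0
Move 5: B@(2,1) -> caps B=0 W=0
Move 6: W@(0,2) -> caps B=0 W=0
Move 7: B@(1,3) -> caps B=0 W=0
Move 8: W@(3,3) -> caps B=0 W=0
Move 9: B@(2,3) -> caps B=1 W=0
Move 10: W@(2,2) -> caps B=1 W=0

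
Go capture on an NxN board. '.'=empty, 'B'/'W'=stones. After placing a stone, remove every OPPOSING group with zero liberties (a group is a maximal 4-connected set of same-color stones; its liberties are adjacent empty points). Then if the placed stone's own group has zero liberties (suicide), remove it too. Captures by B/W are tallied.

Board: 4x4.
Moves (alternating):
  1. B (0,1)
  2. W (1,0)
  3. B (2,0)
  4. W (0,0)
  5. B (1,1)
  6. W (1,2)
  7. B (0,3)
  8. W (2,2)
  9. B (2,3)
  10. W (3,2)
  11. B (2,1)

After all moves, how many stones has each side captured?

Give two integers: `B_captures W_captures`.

Answer: 2 0

Derivation:
Move 1: B@(0,1) -> caps B=0 W=0
Move 2: W@(1,0) -> caps B=0 W=0
Move 3: B@(2,0) -> caps B=0 W=0
Move 4: W@(0,0) -> caps B=0 W=0
Move 5: B@(1,1) -> caps B=2 W=0
Move 6: W@(1,2) -> caps B=2 W=0
Move 7: B@(0,3) -> caps B=2 W=0
Move 8: W@(2,2) -> caps B=2 W=0
Move 9: B@(2,3) -> caps B=2 W=0
Move 10: W@(3,2) -> caps B=2 W=0
Move 11: B@(2,1) -> caps B=2 W=0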